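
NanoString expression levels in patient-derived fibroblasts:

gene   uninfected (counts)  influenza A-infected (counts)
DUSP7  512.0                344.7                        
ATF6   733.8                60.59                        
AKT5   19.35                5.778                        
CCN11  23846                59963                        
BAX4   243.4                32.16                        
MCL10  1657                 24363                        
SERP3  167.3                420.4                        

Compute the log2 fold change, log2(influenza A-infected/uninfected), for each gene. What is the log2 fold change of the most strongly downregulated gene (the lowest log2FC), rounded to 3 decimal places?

log2(344.7/512.0) = -0.571  (DUSP7)
log2(60.59/733.8) = -3.598  (ATF6)
log2(5.778/19.35) = -1.744  (AKT5)
log2(59963/23846) = 1.330  (CCN11)
log2(32.16/243.4) = -2.920  (BAX4)
log2(24363/1657) = 3.878  (MCL10)
log2(420.4/167.3) = 1.329  (SERP3)
ATF6 is most strongly downregulated.

-3.598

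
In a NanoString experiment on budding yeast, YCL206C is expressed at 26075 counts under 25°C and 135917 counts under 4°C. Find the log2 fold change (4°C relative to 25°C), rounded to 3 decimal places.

2.382

Fold change = 135917 / 26075 = 5.2125
log2(5.2125) = 2.3820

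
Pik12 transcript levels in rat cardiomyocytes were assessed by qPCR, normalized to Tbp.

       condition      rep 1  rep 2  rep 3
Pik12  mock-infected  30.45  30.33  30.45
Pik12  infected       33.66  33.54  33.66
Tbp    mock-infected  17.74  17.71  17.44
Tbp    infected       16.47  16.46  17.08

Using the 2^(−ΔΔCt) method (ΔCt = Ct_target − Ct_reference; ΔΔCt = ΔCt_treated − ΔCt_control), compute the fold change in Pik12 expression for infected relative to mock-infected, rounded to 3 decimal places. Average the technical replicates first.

0.056

Mean Ct: Pik12 mock-infected 30.410; Pik12 infected 33.620; Tbp mock-infected 17.630; Tbp infected 16.670
ΔCt(mock-infected) = 30.410 − 17.630 = 12.780
ΔCt(infected) = 33.620 − 16.670 = 16.950
ΔΔCt = 16.950 − 12.780 = 4.170
Fold change = 2^(−4.170) = 0.0556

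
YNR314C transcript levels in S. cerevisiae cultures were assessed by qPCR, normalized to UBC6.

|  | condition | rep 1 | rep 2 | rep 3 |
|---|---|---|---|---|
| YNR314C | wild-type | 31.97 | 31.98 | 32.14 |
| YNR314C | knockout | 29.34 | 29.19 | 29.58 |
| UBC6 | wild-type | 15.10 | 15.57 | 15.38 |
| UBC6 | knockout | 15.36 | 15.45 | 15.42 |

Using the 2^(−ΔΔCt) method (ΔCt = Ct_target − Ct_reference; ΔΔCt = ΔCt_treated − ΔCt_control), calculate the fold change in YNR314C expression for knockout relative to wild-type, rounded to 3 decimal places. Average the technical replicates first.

Mean Ct: YNR314C wild-type 32.030; YNR314C knockout 29.370; UBC6 wild-type 15.350; UBC6 knockout 15.410
ΔCt(wild-type) = 32.030 − 15.350 = 16.680
ΔCt(knockout) = 29.370 − 15.410 = 13.960
ΔΔCt = 13.960 − 16.680 = -2.720
Fold change = 2^(−(-2.720)) = 2^2.720 = 6.5887

6.589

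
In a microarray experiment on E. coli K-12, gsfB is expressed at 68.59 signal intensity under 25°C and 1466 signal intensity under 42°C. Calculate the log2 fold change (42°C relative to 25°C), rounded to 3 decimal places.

Fold change = 1466 / 68.59 = 21.3734
log2(21.3734) = 4.4177

4.418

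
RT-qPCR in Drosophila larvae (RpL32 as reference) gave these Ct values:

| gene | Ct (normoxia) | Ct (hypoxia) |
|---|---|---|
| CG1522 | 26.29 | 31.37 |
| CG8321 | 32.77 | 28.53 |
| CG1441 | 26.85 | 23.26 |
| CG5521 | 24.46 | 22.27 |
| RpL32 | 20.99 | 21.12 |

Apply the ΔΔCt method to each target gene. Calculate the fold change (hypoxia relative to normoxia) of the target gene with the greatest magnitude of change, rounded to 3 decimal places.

0.032

CG1522: ΔΔCt = (31.37−21.12) − (26.29−20.99) = 10.25 − 5.30 = 4.95; fold change = 2^-4.95 = 0.032
CG8321: ΔΔCt = (28.53−21.12) − (32.77−20.99) = 7.41 − 11.78 = -4.37; fold change = 2^4.37 = 20.678
CG1441: ΔΔCt = (23.26−21.12) − (26.85−20.99) = 2.14 − 5.86 = -3.72; fold change = 2^3.72 = 13.177
CG5521: ΔΔCt = (22.27−21.12) − (24.46−20.99) = 1.15 − 3.47 = -2.32; fold change = 2^2.32 = 4.993
CG1522 has the largest |ΔΔCt| = 4.95.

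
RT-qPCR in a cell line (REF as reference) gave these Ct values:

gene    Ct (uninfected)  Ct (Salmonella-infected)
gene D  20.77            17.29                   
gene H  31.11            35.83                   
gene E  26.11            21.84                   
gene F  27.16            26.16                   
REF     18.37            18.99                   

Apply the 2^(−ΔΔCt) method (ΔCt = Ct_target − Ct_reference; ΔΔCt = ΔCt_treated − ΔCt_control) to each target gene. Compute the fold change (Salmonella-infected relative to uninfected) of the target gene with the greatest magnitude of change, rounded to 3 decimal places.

gene D: ΔΔCt = (17.29−18.99) − (20.77−18.37) = -1.70 − 2.40 = -4.10; fold change = 2^4.10 = 17.148
gene H: ΔΔCt = (35.83−18.99) − (31.11−18.37) = 16.84 − 12.74 = 4.10; fold change = 2^-4.10 = 0.058
gene E: ΔΔCt = (21.84−18.99) − (26.11−18.37) = 2.85 − 7.74 = -4.89; fold change = 2^4.89 = 29.651
gene F: ΔΔCt = (26.16−18.99) − (27.16−18.37) = 7.17 − 8.79 = -1.62; fold change = 2^1.62 = 3.074
gene E has the largest |ΔΔCt| = 4.89.

29.651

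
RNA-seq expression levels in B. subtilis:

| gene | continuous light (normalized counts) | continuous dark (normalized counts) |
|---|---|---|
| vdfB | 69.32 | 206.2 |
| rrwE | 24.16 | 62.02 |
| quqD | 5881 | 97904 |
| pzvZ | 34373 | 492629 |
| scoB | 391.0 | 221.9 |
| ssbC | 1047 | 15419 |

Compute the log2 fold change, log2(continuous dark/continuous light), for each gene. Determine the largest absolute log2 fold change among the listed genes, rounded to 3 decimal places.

log2(206.2/69.32) = 1.573  (vdfB)
log2(62.02/24.16) = 1.360  (rrwE)
log2(97904/5881) = 4.057  (quqD)
log2(492629/34373) = 3.841  (pzvZ)
log2(221.9/391.0) = -0.817  (scoB)
log2(15419/1047) = 3.880  (ssbC)
The largest magnitude belongs to quqD.

4.057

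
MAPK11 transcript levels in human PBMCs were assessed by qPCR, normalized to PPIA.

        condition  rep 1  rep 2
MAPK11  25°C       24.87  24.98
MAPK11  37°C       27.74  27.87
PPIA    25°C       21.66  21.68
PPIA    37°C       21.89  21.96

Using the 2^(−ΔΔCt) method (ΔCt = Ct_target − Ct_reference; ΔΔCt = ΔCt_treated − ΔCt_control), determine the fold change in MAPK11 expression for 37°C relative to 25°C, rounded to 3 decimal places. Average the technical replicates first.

Mean Ct: MAPK11 25°C 24.925; MAPK11 37°C 27.805; PPIA 25°C 21.670; PPIA 37°C 21.925
ΔCt(25°C) = 24.925 − 21.670 = 3.255
ΔCt(37°C) = 27.805 − 21.925 = 5.880
ΔΔCt = 5.880 − 3.255 = 2.625
Fold change = 2^(−2.625) = 0.1621

0.162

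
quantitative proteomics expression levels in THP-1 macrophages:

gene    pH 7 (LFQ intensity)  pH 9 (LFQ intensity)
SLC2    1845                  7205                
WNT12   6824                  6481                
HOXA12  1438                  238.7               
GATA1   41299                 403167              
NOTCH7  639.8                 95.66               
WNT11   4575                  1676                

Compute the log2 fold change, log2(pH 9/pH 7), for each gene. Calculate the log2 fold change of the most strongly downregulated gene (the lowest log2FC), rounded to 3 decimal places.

log2(7205/1845) = 1.965  (SLC2)
log2(6481/6824) = -0.074  (WNT12)
log2(238.7/1438) = -2.591  (HOXA12)
log2(403167/41299) = 3.287  (GATA1)
log2(95.66/639.8) = -2.742  (NOTCH7)
log2(1676/4575) = -1.449  (WNT11)
NOTCH7 is most strongly downregulated.

-2.742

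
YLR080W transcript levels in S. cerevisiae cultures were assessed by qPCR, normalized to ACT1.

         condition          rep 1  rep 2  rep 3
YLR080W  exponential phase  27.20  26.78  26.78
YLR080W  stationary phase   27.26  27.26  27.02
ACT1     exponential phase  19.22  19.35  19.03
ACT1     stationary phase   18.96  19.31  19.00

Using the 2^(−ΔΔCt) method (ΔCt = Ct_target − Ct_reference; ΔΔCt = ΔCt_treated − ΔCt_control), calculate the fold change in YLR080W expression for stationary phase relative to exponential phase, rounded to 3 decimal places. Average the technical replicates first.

0.774

Mean Ct: YLR080W exponential phase 26.920; YLR080W stationary phase 27.180; ACT1 exponential phase 19.200; ACT1 stationary phase 19.090
ΔCt(exponential phase) = 26.920 − 19.200 = 7.720
ΔCt(stationary phase) = 27.180 − 19.090 = 8.090
ΔΔCt = 8.090 − 7.720 = 0.370
Fold change = 2^(−0.370) = 0.7738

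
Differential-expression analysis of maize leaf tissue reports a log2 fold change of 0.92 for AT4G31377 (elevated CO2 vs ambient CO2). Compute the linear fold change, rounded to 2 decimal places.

1.89

Fold change = 2^(0.92) = 1.892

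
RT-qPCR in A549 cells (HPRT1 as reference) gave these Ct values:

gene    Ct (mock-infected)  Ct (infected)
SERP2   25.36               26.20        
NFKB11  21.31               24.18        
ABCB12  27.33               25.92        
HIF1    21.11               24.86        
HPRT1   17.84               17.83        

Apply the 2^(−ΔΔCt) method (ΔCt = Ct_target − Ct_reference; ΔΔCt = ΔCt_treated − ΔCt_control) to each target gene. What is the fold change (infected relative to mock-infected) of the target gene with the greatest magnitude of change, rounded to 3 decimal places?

0.074

SERP2: ΔΔCt = (26.20−17.83) − (25.36−17.84) = 8.37 − 7.52 = 0.85; fold change = 2^-0.85 = 0.555
NFKB11: ΔΔCt = (24.18−17.83) − (21.31−17.84) = 6.35 − 3.47 = 2.88; fold change = 2^-2.88 = 0.136
ABCB12: ΔΔCt = (25.92−17.83) − (27.33−17.84) = 8.09 − 9.49 = -1.40; fold change = 2^1.40 = 2.639
HIF1: ΔΔCt = (24.86−17.83) − (21.11−17.84) = 7.03 − 3.27 = 3.76; fold change = 2^-3.76 = 0.074
HIF1 has the largest |ΔΔCt| = 3.76.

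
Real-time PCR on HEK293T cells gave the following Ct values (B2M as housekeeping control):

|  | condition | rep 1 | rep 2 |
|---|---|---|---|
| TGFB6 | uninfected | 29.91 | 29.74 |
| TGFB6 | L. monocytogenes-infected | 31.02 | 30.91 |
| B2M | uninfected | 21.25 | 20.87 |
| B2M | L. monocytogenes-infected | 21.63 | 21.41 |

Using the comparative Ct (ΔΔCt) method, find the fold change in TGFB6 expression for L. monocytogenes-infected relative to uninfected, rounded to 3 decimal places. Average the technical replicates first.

Mean Ct: TGFB6 uninfected 29.825; TGFB6 L. monocytogenes-infected 30.965; B2M uninfected 21.060; B2M L. monocytogenes-infected 21.520
ΔCt(uninfected) = 29.825 − 21.060 = 8.765
ΔCt(L. monocytogenes-infected) = 30.965 − 21.520 = 9.445
ΔΔCt = 9.445 − 8.765 = 0.680
Fold change = 2^(−0.680) = 0.6242

0.624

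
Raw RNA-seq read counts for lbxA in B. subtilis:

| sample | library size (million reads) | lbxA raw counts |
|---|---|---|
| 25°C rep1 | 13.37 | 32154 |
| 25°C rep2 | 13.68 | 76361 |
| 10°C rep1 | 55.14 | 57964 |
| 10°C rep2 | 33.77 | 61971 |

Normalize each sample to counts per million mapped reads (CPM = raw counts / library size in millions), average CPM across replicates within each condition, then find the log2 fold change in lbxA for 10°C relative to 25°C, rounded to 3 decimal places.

CPM(25°C rep1) = 32154 / 13.37 = 2404.9364
CPM(25°C rep2) = 76361 / 13.68 = 5581.9444
CPM(10°C rep1) = 57964 / 55.14 = 1051.2151
CPM(10°C rep2) = 61971 / 33.77 = 1835.0903
mean CPM(25°C) = 3993.4404; mean CPM(10°C) = 1443.1527
Fold change = 1443.1527 / 3993.4404 = 0.36138
log2(0.36138) = -1.4684

-1.468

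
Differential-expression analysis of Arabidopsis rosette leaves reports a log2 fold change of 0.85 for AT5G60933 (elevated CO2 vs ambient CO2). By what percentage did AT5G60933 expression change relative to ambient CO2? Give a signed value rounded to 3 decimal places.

80.250%

Fold change = 2^(0.85) = 1.8025
Percent change = (FC − 1) × 100% = (1.8025 − 1) × 100 = 80.250%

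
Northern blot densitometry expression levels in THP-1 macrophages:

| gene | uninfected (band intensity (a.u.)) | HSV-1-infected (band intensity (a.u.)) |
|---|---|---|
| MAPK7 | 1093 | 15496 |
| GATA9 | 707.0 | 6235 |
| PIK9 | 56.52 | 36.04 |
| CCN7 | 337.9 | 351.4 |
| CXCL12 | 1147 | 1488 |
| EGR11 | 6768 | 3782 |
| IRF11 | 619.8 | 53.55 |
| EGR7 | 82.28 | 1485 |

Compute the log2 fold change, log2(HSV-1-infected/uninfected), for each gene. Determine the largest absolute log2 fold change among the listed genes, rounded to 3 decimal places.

4.174

log2(15496/1093) = 3.826  (MAPK7)
log2(6235/707.0) = 3.141  (GATA9)
log2(36.04/56.52) = -0.649  (PIK9)
log2(351.4/337.9) = 0.057  (CCN7)
log2(1488/1147) = 0.376  (CXCL12)
log2(3782/6768) = -0.840  (EGR11)
log2(53.55/619.8) = -3.533  (IRF11)
log2(1485/82.28) = 4.174  (EGR7)
The largest magnitude belongs to EGR7.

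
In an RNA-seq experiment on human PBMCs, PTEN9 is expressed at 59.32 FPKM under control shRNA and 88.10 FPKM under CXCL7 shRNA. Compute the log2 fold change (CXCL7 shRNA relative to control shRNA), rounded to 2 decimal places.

0.57

Fold change = 88.10 / 59.32 = 1.4852
log2(1.4852) = 0.571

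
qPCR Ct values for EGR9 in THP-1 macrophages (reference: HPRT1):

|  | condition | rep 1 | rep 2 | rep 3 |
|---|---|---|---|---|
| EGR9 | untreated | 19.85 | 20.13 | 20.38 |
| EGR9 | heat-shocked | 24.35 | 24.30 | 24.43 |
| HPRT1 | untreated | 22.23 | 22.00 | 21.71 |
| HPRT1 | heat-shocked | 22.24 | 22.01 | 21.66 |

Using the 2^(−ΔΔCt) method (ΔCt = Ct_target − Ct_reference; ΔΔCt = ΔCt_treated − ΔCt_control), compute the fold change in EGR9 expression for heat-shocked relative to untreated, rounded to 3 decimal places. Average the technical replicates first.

Mean Ct: EGR9 untreated 20.120; EGR9 heat-shocked 24.360; HPRT1 untreated 21.980; HPRT1 heat-shocked 21.970
ΔCt(untreated) = 20.120 − 21.980 = -1.860
ΔCt(heat-shocked) = 24.360 − 21.970 = 2.390
ΔΔCt = 2.390 − (-1.860) = 4.250
Fold change = 2^(−4.250) = 0.0526

0.053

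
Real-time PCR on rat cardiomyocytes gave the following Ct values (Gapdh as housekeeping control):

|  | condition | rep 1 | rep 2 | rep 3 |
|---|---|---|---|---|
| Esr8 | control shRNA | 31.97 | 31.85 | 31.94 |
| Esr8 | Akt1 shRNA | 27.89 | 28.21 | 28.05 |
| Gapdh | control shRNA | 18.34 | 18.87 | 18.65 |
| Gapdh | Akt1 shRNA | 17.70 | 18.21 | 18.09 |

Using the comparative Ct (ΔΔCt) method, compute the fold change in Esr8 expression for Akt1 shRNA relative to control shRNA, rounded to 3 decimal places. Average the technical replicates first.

9.514

Mean Ct: Esr8 control shRNA 31.920; Esr8 Akt1 shRNA 28.050; Gapdh control shRNA 18.620; Gapdh Akt1 shRNA 18.000
ΔCt(control shRNA) = 31.920 − 18.620 = 13.300
ΔCt(Akt1 shRNA) = 28.050 − 18.000 = 10.050
ΔΔCt = 10.050 − 13.300 = -3.250
Fold change = 2^(−(-3.250)) = 2^3.250 = 9.5137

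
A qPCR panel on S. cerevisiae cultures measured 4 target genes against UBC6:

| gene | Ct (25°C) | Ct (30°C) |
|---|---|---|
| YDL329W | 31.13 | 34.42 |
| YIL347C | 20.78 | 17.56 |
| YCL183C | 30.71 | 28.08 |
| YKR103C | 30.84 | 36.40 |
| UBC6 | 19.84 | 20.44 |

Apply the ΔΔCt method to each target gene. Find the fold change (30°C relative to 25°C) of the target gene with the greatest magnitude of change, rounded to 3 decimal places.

0.032

YDL329W: ΔΔCt = (34.42−20.44) − (31.13−19.84) = 13.98 − 11.29 = 2.69; fold change = 2^-2.69 = 0.155
YIL347C: ΔΔCt = (17.56−20.44) − (20.78−19.84) = -2.88 − 0.94 = -3.82; fold change = 2^3.82 = 14.123
YCL183C: ΔΔCt = (28.08−20.44) − (30.71−19.84) = 7.64 − 10.87 = -3.23; fold change = 2^3.23 = 9.383
YKR103C: ΔΔCt = (36.40−20.44) − (30.84−19.84) = 15.96 − 11.00 = 4.96; fold change = 2^-4.96 = 0.032
YKR103C has the largest |ΔΔCt| = 4.96.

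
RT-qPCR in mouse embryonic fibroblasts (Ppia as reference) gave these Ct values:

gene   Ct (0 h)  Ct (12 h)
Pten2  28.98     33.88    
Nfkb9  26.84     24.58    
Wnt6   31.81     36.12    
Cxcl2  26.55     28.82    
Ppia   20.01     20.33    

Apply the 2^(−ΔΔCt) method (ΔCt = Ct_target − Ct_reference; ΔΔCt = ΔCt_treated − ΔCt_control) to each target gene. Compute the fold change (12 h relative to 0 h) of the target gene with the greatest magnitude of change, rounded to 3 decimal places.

Pten2: ΔΔCt = (33.88−20.33) − (28.98−20.01) = 13.55 − 8.97 = 4.58; fold change = 2^-4.58 = 0.042
Nfkb9: ΔΔCt = (24.58−20.33) − (26.84−20.01) = 4.25 − 6.83 = -2.58; fold change = 2^2.58 = 5.979
Wnt6: ΔΔCt = (36.12−20.33) − (31.81−20.01) = 15.79 − 11.80 = 3.99; fold change = 2^-3.99 = 0.063
Cxcl2: ΔΔCt = (28.82−20.33) − (26.55−20.01) = 8.49 − 6.54 = 1.95; fold change = 2^-1.95 = 0.259
Pten2 has the largest |ΔΔCt| = 4.58.

0.042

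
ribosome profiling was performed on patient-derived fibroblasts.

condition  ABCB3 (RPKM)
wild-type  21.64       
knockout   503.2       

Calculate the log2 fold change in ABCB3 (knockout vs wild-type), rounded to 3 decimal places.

Fold change = 503.2 / 21.64 = 23.2532
log2(23.2532) = 4.5394

4.539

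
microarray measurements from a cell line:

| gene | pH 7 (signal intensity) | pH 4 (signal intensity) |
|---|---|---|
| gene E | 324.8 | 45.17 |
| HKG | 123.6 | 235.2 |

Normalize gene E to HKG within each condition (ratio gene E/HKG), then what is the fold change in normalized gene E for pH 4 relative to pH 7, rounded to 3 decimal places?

gene E/HKG (pH 7) = 324.8 / 123.6 = 2.6278
gene E/HKG (pH 4) = 45.17 / 235.2 = 0.19205
Fold change = 0.19205 / 2.6278 = 0.0731

0.073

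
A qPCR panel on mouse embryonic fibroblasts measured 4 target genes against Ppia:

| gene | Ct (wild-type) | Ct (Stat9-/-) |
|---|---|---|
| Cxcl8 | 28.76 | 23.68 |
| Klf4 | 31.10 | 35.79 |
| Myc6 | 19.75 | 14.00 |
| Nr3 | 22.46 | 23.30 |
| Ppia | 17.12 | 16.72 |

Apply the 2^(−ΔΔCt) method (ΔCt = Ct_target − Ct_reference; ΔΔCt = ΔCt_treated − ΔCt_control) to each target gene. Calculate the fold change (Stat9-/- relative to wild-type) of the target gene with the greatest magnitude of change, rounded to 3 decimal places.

Cxcl8: ΔΔCt = (23.68−16.72) − (28.76−17.12) = 6.96 − 11.64 = -4.68; fold change = 2^4.68 = 25.634
Klf4: ΔΔCt = (35.79−16.72) − (31.10−17.12) = 19.07 − 13.98 = 5.09; fold change = 2^-5.09 = 0.029
Myc6: ΔΔCt = (14.00−16.72) − (19.75−17.12) = -2.72 − 2.63 = -5.35; fold change = 2^5.35 = 40.786
Nr3: ΔΔCt = (23.30−16.72) − (22.46−17.12) = 6.58 − 5.34 = 1.24; fold change = 2^-1.24 = 0.423
Myc6 has the largest |ΔΔCt| = 5.35.

40.786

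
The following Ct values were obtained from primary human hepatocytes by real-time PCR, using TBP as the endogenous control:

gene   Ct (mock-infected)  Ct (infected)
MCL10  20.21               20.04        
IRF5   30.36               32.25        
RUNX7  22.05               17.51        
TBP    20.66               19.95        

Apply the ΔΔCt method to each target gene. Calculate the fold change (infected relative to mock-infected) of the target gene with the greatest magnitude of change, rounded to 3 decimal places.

MCL10: ΔΔCt = (20.04−19.95) − (20.21−20.66) = 0.09 − (-0.45) = 0.54; fold change = 2^-0.54 = 0.688
IRF5: ΔΔCt = (32.25−19.95) − (30.36−20.66) = 12.30 − 9.70 = 2.60; fold change = 2^-2.60 = 0.165
RUNX7: ΔΔCt = (17.51−19.95) − (22.05−20.66) = -2.44 − 1.39 = -3.83; fold change = 2^3.83 = 14.221
RUNX7 has the largest |ΔΔCt| = 3.83.

14.221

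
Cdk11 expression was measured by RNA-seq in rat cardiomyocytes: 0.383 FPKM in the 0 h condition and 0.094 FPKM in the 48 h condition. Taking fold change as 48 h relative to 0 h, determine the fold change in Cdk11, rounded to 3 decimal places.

Fold change = 0.094 / 0.383 = 0.2454
Cdk11 is downregulated.

0.245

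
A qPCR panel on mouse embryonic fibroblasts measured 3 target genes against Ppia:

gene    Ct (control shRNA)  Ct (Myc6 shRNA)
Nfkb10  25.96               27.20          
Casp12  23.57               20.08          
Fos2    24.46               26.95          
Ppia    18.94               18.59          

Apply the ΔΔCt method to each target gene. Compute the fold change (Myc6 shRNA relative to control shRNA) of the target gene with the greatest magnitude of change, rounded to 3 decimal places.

Nfkb10: ΔΔCt = (27.20−18.59) − (25.96−18.94) = 8.61 − 7.02 = 1.59; fold change = 2^-1.59 = 0.332
Casp12: ΔΔCt = (20.08−18.59) − (23.57−18.94) = 1.49 − 4.63 = -3.14; fold change = 2^3.14 = 8.815
Fos2: ΔΔCt = (26.95−18.59) − (24.46−18.94) = 8.36 − 5.52 = 2.84; fold change = 2^-2.84 = 0.140
Casp12 has the largest |ΔΔCt| = 3.14.

8.815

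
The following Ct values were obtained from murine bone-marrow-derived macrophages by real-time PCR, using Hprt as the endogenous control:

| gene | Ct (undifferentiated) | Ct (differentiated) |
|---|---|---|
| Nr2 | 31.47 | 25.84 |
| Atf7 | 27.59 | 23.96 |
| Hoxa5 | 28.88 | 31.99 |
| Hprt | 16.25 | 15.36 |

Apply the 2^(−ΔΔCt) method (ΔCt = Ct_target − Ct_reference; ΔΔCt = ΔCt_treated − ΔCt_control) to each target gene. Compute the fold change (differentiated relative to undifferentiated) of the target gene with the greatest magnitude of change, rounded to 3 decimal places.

26.723

Nr2: ΔΔCt = (25.84−15.36) − (31.47−16.25) = 10.48 − 15.22 = -4.74; fold change = 2^4.74 = 26.723
Atf7: ΔΔCt = (23.96−15.36) − (27.59−16.25) = 8.60 − 11.34 = -2.74; fold change = 2^2.74 = 6.681
Hoxa5: ΔΔCt = (31.99−15.36) − (28.88−16.25) = 16.63 − 12.63 = 4.00; fold change = 2^-4.00 = 0.062
Nr2 has the largest |ΔΔCt| = 4.74.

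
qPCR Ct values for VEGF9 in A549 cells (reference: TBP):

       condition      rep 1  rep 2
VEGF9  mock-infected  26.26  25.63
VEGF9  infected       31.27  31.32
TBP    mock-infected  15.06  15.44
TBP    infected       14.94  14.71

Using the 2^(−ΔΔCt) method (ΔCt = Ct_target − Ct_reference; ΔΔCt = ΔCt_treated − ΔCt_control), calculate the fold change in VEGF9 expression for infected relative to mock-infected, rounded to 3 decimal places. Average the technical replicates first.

Mean Ct: VEGF9 mock-infected 25.945; VEGF9 infected 31.295; TBP mock-infected 15.250; TBP infected 14.825
ΔCt(mock-infected) = 25.945 − 15.250 = 10.695
ΔCt(infected) = 31.295 − 14.825 = 16.470
ΔΔCt = 16.470 − 10.695 = 5.775
Fold change = 2^(−5.775) = 0.0183

0.018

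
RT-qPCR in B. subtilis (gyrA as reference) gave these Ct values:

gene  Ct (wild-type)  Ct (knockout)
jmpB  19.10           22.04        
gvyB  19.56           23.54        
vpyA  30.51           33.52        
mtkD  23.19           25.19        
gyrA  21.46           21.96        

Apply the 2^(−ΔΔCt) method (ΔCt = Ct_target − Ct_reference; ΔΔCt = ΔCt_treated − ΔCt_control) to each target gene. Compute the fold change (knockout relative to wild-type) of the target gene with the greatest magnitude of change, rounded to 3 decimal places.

0.090

jmpB: ΔΔCt = (22.04−21.96) − (19.10−21.46) = 0.08 − (-2.36) = 2.44; fold change = 2^-2.44 = 0.184
gvyB: ΔΔCt = (23.54−21.96) − (19.56−21.46) = 1.58 − (-1.90) = 3.48; fold change = 2^-3.48 = 0.090
vpyA: ΔΔCt = (33.52−21.96) − (30.51−21.46) = 11.56 − 9.05 = 2.51; fold change = 2^-2.51 = 0.176
mtkD: ΔΔCt = (25.19−21.96) − (23.19−21.46) = 3.23 − 1.73 = 1.50; fold change = 2^-1.50 = 0.354
gvyB has the largest |ΔΔCt| = 3.48.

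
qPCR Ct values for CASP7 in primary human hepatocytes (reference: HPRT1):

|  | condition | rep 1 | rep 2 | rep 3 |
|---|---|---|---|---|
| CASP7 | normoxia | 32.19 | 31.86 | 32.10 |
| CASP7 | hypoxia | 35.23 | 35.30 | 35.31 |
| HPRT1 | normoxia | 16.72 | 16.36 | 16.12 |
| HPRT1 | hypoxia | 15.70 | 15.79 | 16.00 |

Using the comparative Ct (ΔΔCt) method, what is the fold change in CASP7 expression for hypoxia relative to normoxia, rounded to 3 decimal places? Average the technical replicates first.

0.072

Mean Ct: CASP7 normoxia 32.050; CASP7 hypoxia 35.280; HPRT1 normoxia 16.400; HPRT1 hypoxia 15.830
ΔCt(normoxia) = 32.050 − 16.400 = 15.650
ΔCt(hypoxia) = 35.280 − 15.830 = 19.450
ΔΔCt = 19.450 − 15.650 = 3.800
Fold change = 2^(−3.800) = 0.0718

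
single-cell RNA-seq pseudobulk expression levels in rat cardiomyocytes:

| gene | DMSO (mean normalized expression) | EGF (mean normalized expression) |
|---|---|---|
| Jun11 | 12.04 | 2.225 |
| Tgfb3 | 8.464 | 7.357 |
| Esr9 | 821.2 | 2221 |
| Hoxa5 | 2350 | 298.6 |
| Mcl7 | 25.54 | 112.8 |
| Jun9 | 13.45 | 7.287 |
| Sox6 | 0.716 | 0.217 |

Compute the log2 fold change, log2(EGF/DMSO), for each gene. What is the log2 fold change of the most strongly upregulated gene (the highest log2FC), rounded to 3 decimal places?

log2(2.225/12.04) = -2.436  (Jun11)
log2(7.357/8.464) = -0.202  (Tgfb3)
log2(2221/821.2) = 1.435  (Esr9)
log2(298.6/2350) = -2.976  (Hoxa5)
log2(112.8/25.54) = 2.143  (Mcl7)
log2(7.287/13.45) = -0.884  (Jun9)
log2(0.217/0.716) = -1.722  (Sox6)
Mcl7 is most strongly upregulated.

2.143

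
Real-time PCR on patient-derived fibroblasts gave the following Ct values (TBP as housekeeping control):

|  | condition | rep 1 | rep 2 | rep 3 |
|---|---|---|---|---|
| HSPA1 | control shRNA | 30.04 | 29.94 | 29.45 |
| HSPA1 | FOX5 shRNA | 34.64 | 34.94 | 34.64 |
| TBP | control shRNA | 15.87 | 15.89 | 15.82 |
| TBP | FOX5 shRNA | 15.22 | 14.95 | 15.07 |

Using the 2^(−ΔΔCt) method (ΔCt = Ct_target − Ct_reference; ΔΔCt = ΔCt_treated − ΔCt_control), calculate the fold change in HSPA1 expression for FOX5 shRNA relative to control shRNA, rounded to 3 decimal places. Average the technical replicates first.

Mean Ct: HSPA1 control shRNA 29.810; HSPA1 FOX5 shRNA 34.740; TBP control shRNA 15.860; TBP FOX5 shRNA 15.080
ΔCt(control shRNA) = 29.810 − 15.860 = 13.950
ΔCt(FOX5 shRNA) = 34.740 − 15.080 = 19.660
ΔΔCt = 19.660 − 13.950 = 5.710
Fold change = 2^(−5.710) = 0.0191

0.019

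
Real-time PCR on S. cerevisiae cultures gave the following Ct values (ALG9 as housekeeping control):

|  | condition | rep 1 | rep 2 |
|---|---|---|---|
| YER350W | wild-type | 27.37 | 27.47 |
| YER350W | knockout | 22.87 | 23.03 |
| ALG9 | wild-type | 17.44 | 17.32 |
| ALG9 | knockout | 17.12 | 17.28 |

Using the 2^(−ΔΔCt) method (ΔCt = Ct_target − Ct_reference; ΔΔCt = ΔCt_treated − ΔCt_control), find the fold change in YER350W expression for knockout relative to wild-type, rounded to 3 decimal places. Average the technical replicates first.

Mean Ct: YER350W wild-type 27.420; YER350W knockout 22.950; ALG9 wild-type 17.380; ALG9 knockout 17.200
ΔCt(wild-type) = 27.420 − 17.380 = 10.040
ΔCt(knockout) = 22.950 − 17.200 = 5.750
ΔΔCt = 5.750 − 10.040 = -4.290
Fold change = 2^(−(-4.290)) = 2^4.290 = 19.5622

19.562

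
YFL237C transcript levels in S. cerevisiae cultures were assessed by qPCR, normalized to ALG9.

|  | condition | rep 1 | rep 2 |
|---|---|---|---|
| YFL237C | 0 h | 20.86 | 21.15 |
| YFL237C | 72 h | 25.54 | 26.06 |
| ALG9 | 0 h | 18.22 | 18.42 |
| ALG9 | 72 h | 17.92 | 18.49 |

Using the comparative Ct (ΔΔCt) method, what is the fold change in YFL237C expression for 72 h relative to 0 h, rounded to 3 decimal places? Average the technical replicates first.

Mean Ct: YFL237C 0 h 21.005; YFL237C 72 h 25.800; ALG9 0 h 18.320; ALG9 72 h 18.205
ΔCt(0 h) = 21.005 − 18.320 = 2.685
ΔCt(72 h) = 25.800 − 18.205 = 7.595
ΔΔCt = 7.595 − 2.685 = 4.910
Fold change = 2^(−4.910) = 0.0333

0.033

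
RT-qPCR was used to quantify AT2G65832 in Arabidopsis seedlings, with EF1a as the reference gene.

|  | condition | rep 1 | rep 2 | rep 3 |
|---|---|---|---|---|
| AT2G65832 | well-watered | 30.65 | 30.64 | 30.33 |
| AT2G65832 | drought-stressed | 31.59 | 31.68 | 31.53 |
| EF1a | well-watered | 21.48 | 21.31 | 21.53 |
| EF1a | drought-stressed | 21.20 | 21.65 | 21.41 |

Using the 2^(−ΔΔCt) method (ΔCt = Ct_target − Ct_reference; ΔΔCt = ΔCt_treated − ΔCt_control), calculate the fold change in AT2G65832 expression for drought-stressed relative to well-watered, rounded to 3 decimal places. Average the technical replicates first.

Mean Ct: AT2G65832 well-watered 30.540; AT2G65832 drought-stressed 31.600; EF1a well-watered 21.440; EF1a drought-stressed 21.420
ΔCt(well-watered) = 30.540 − 21.440 = 9.100
ΔCt(drought-stressed) = 31.600 − 21.420 = 10.180
ΔΔCt = 10.180 − 9.100 = 1.080
Fold change = 2^(−1.080) = 0.4730

0.473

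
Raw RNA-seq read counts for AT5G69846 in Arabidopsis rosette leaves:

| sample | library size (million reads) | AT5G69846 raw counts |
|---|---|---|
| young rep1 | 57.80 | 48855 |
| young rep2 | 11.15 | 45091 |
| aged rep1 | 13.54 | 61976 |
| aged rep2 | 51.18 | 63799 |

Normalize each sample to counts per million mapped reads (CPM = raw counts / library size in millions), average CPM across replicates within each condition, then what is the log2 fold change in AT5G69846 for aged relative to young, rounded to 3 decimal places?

0.252

CPM(young rep1) = 48855 / 57.80 = 845.2422
CPM(young rep2) = 45091 / 11.15 = 4044.0359
CPM(aged rep1) = 61976 / 13.54 = 4577.2526
CPM(aged rep2) = 63799 / 51.18 = 1246.5612
mean CPM(young) = 2444.6390; mean CPM(aged) = 2911.9069
Fold change = 2911.9069 / 2444.6390 = 1.19114
log2(1.19114) = 0.2523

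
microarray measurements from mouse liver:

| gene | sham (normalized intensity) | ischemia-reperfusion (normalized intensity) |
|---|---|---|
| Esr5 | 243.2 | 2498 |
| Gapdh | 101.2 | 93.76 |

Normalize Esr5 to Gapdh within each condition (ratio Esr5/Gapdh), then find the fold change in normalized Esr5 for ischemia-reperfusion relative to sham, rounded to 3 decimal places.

Esr5/Gapdh (sham) = 243.2 / 101.2 = 2.4032
Esr5/Gapdh (ischemia-reperfusion) = 2498 / 93.76 = 26.642
Fold change = 26.642 / 2.4032 = 11.0864

11.086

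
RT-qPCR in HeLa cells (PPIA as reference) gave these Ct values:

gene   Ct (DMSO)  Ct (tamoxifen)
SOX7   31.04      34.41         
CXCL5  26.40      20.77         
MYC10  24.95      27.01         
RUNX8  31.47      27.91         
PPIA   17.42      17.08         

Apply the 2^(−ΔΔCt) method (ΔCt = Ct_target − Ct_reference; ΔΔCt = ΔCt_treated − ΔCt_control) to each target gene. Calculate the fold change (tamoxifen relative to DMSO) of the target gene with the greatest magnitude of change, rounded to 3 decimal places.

39.124

SOX7: ΔΔCt = (34.41−17.08) − (31.04−17.42) = 17.33 − 13.62 = 3.71; fold change = 2^-3.71 = 0.076
CXCL5: ΔΔCt = (20.77−17.08) − (26.40−17.42) = 3.69 − 8.98 = -5.29; fold change = 2^5.29 = 39.124
MYC10: ΔΔCt = (27.01−17.08) − (24.95−17.42) = 9.93 − 7.53 = 2.40; fold change = 2^-2.40 = 0.189
RUNX8: ΔΔCt = (27.91−17.08) − (31.47−17.42) = 10.83 − 14.05 = -3.22; fold change = 2^3.22 = 9.318
CXCL5 has the largest |ΔΔCt| = 5.29.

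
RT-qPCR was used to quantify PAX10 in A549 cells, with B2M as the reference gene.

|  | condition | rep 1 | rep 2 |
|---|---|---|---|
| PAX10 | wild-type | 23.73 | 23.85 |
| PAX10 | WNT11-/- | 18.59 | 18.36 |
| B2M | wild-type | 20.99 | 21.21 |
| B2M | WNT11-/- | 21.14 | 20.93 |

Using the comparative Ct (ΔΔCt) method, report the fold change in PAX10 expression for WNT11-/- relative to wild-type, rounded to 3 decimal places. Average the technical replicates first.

38.055

Mean Ct: PAX10 wild-type 23.790; PAX10 WNT11-/- 18.475; B2M wild-type 21.100; B2M WNT11-/- 21.035
ΔCt(wild-type) = 23.790 − 21.100 = 2.690
ΔCt(WNT11-/-) = 18.475 − 21.035 = -2.560
ΔΔCt = -2.560 − 2.690 = -5.250
Fold change = 2^(−(-5.250)) = 2^5.250 = 38.0546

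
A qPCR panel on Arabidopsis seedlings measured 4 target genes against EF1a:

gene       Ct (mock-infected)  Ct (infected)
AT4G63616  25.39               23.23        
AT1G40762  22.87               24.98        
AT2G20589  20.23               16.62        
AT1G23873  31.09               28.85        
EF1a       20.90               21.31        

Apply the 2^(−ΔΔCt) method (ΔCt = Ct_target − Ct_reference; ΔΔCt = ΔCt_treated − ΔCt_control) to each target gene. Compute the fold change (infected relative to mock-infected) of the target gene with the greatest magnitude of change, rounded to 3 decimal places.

AT4G63616: ΔΔCt = (23.23−21.31) − (25.39−20.90) = 1.92 − 4.49 = -2.57; fold change = 2^2.57 = 5.938
AT1G40762: ΔΔCt = (24.98−21.31) − (22.87−20.90) = 3.67 − 1.97 = 1.70; fold change = 2^-1.70 = 0.308
AT2G20589: ΔΔCt = (16.62−21.31) − (20.23−20.90) = -4.69 − (-0.67) = -4.02; fold change = 2^4.02 = 16.223
AT1G23873: ΔΔCt = (28.85−21.31) − (31.09−20.90) = 7.54 − 10.19 = -2.65; fold change = 2^2.65 = 6.277
AT2G20589 has the largest |ΔΔCt| = 4.02.

16.223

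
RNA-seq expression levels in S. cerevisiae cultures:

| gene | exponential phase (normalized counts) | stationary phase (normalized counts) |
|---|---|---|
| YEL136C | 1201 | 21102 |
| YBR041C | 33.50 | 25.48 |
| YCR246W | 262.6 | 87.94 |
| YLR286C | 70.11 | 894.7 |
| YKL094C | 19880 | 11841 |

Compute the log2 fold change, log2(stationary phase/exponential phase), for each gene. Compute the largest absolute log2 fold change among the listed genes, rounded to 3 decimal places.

log2(21102/1201) = 4.135  (YEL136C)
log2(25.48/33.50) = -0.395  (YBR041C)
log2(87.94/262.6) = -1.578  (YCR246W)
log2(894.7/70.11) = 3.674  (YLR286C)
log2(11841/19880) = -0.748  (YKL094C)
The largest magnitude belongs to YEL136C.

4.135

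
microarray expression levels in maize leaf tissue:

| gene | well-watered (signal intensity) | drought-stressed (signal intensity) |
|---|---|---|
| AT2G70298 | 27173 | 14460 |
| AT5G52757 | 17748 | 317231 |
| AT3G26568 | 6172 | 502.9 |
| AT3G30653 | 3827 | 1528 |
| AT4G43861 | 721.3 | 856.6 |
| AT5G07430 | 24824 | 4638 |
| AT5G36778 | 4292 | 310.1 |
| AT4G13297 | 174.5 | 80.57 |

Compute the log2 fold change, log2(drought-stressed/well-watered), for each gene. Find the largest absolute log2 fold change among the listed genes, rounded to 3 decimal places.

4.160

log2(14460/27173) = -0.910  (AT2G70298)
log2(317231/17748) = 4.160  (AT5G52757)
log2(502.9/6172) = -3.617  (AT3G26568)
log2(1528/3827) = -1.325  (AT3G30653)
log2(856.6/721.3) = 0.248  (AT4G43861)
log2(4638/24824) = -2.420  (AT5G07430)
log2(310.1/4292) = -3.791  (AT5G36778)
log2(80.57/174.5) = -1.115  (AT4G13297)
The largest magnitude belongs to AT5G52757.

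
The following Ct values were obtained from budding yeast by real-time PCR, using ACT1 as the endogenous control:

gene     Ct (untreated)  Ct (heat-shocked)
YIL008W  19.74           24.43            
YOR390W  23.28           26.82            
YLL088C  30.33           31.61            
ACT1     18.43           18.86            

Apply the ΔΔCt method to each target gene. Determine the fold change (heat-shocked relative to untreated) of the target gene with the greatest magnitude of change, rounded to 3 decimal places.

0.052

YIL008W: ΔΔCt = (24.43−18.86) − (19.74−18.43) = 5.57 − 1.31 = 4.26; fold change = 2^-4.26 = 0.052
YOR390W: ΔΔCt = (26.82−18.86) − (23.28−18.43) = 7.96 − 4.85 = 3.11; fold change = 2^-3.11 = 0.116
YLL088C: ΔΔCt = (31.61−18.86) − (30.33−18.43) = 12.75 − 11.90 = 0.85; fold change = 2^-0.85 = 0.555
YIL008W has the largest |ΔΔCt| = 4.26.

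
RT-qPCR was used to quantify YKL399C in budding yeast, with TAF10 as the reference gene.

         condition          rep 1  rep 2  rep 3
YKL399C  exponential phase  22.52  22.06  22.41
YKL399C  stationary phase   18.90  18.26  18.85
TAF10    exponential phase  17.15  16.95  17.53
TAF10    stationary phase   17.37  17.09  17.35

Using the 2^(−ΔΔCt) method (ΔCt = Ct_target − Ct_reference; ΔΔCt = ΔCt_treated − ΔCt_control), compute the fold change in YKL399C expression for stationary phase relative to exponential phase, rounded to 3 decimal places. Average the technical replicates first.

Mean Ct: YKL399C exponential phase 22.330; YKL399C stationary phase 18.670; TAF10 exponential phase 17.210; TAF10 stationary phase 17.270
ΔCt(exponential phase) = 22.330 − 17.210 = 5.120
ΔCt(stationary phase) = 18.670 − 17.270 = 1.400
ΔΔCt = 1.400 − 5.120 = -3.720
Fold change = 2^(−(-3.720)) = 2^3.720 = 13.1775

13.177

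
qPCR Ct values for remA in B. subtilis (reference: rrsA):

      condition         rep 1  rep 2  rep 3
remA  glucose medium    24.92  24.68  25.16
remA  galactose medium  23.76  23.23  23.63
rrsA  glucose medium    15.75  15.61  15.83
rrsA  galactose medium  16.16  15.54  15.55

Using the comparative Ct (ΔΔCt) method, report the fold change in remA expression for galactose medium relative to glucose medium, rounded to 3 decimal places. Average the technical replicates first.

Mean Ct: remA glucose medium 24.920; remA galactose medium 23.540; rrsA glucose medium 15.730; rrsA galactose medium 15.750
ΔCt(glucose medium) = 24.920 − 15.730 = 9.190
ΔCt(galactose medium) = 23.540 − 15.750 = 7.790
ΔΔCt = 7.790 − 9.190 = -1.400
Fold change = 2^(−(-1.400)) = 2^1.400 = 2.6390

2.639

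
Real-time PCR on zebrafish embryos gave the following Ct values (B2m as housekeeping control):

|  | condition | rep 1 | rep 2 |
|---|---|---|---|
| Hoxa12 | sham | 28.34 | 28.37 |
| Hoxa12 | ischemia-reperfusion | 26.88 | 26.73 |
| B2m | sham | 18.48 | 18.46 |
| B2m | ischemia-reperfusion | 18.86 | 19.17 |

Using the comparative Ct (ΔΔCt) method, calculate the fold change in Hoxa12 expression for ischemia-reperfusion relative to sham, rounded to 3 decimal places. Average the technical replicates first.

Mean Ct: Hoxa12 sham 28.355; Hoxa12 ischemia-reperfusion 26.805; B2m sham 18.470; B2m ischemia-reperfusion 19.015
ΔCt(sham) = 28.355 − 18.470 = 9.885
ΔCt(ischemia-reperfusion) = 26.805 − 19.015 = 7.790
ΔΔCt = 7.790 − 9.885 = -2.095
Fold change = 2^(−(-2.095)) = 2^2.095 = 4.2723

4.272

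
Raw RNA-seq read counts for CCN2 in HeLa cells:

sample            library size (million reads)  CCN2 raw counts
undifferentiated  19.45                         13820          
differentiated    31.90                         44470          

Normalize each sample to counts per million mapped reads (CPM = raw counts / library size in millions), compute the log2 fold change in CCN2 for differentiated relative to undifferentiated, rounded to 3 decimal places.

CPM(undifferentiated) = 13820 / 19.45 = 710.5398
CPM(differentiated) = 44470 / 31.90 = 1394.0439
Fold change = 1394.0439 / 710.5398 = 1.96195
log2(1.96195) = 0.9723

0.972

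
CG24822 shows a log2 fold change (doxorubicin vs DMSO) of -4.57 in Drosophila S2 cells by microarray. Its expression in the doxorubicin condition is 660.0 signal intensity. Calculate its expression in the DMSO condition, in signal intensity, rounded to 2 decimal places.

Fold change = 2^(-4.57) = 0.0421
DMSO expression = 660.0 / 0.0421 = 15676.57

15676.57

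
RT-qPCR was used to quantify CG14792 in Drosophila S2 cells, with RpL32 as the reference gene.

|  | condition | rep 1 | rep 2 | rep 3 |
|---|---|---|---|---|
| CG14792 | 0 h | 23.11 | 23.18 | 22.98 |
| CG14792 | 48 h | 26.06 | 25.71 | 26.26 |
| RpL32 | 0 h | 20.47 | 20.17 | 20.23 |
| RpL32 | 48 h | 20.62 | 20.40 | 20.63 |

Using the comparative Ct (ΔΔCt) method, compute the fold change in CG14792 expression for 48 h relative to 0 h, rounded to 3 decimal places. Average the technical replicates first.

Mean Ct: CG14792 0 h 23.090; CG14792 48 h 26.010; RpL32 0 h 20.290; RpL32 48 h 20.550
ΔCt(0 h) = 23.090 − 20.290 = 2.800
ΔCt(48 h) = 26.010 − 20.550 = 5.460
ΔΔCt = 5.460 − 2.800 = 2.660
Fold change = 2^(−2.660) = 0.1582

0.158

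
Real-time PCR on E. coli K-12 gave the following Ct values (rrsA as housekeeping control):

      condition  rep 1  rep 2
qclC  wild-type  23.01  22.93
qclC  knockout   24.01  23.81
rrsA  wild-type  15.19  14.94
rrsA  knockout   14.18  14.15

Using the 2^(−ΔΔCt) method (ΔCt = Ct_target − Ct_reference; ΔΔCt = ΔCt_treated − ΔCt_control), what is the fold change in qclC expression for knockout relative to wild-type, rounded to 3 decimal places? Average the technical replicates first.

Mean Ct: qclC wild-type 22.970; qclC knockout 23.910; rrsA wild-type 15.065; rrsA knockout 14.165
ΔCt(wild-type) = 22.970 − 15.065 = 7.905
ΔCt(knockout) = 23.910 − 14.165 = 9.745
ΔΔCt = 9.745 − 7.905 = 1.840
Fold change = 2^(−1.840) = 0.2793

0.279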